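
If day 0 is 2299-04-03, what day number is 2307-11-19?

3151

Apr 3, 2299 → Apr 3, 2300: 365 days.
Apr 3, 2300 → Apr 3, 2301: 365 days.
Apr 3, 2301 → Apr 3, 2302: 365 days.
Apr 3, 2302 → Apr 3, 2303: 365 days.
Apr 3, 2303 → Apr 3, 2304: 366 days (Feb 29, 2304 is in that span).
Apr 3, 2304 → Apr 3, 2305: 365 days.
Apr 3, 2305 → Apr 3, 2306: 365 days.
Apr 3, 2306 → Apr 3, 2307: 365 days.
Apr 3, 2307 → May 3, 2307: 30 days (April has 30).
May 3, 2307 → Jun 3, 2307: 31 days (May has 31).
Jun 3, 2307 → Jul 3, 2307: 30 days (June has 30).
Jul 3, 2307 → Aug 3, 2307: 31 days (July has 31).
Aug 3, 2307 → Sep 3, 2307: 31 days (August has 31).
Sep 3, 2307 → Oct 3, 2307: 30 days (September has 30).
Oct 3, 2307 → Nov 3, 2307: 31 days (October has 31).
Nov 3, 2307 → Nov 19, 2307: 16 days.
Total: 3151 days.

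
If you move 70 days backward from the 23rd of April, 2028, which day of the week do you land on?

First find the weekday of Apr 23, 2028. Doomsday rule: the anchor day for the 2000s is Tuesday. For year 28: 28÷12 = 2 r 4, and 4÷4 = 1, so 2+4+1 = 7.
Tuesday + 7 ≡ Tuesday — that's 2028's doomsday.
In April the doomsday date is Apr 4.
Apr 23 is 19 days after Apr 4; 19 mod 7 = 5, so Tuesday + 5 = Sunday.
70 mod 7 = 0, so 70 days before a Sunday is Sunday − 0 = Sunday.

Sunday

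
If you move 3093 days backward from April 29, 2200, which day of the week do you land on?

Wednesday

First find the weekday of Apr 29, 2200. Doomsday rule: the anchor day for the 2200s is Friday. For year 00: 0÷12 = 0 r 0, and 0÷4 = 0, so 0+0+0 = 0.
Friday + 0 ≡ Friday — that's 2200's doomsday.
In April the doomsday date is Apr 4.
Apr 29 is 25 days after Apr 4; 25 mod 7 = 4, so Friday + 4 = Tuesday.
3093 mod 7 = 6, so 3093 days before a Tuesday is Tuesday − 6 = Wednesday.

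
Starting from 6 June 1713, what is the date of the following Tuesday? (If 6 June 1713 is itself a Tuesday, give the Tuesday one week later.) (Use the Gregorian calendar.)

June 13, 1713

Jun 6, 1713 is a Tuesday.
From Tuesday to the next Tuesday is 7 days.
Jun 6, 1713 + 7 = Jun 13, 1713.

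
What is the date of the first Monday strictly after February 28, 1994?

Feb 28, 1994 is a Monday.
From Monday to the next Monday is 7 days.
Feb 28, 1994 + 7 = Mar 7, 1994.

March 7, 1994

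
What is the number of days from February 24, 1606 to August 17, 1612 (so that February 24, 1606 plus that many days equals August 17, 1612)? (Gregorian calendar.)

2366

Feb 24, 1606 → Feb 24, 1607: 365 days.
Feb 24, 1607 → Feb 24, 1608: 365 days.
Feb 24, 1608 → Feb 24, 1609: 366 days (Feb 29, 1608 is in that span).
Feb 24, 1609 → Feb 24, 1610: 365 days.
Feb 24, 1610 → Feb 24, 1611: 365 days.
Feb 24, 1611 → Feb 24, 1612: 365 days.
Feb 24, 1612 → Mar 24, 1612: 29 days (February has 29).
Mar 24, 1612 → Apr 24, 1612: 31 days (March has 31).
Apr 24, 1612 → May 24, 1612: 30 days (April has 30).
May 24, 1612 → Jun 24, 1612: 31 days (May has 31).
Jun 24, 1612 → Jul 24, 1612: 30 days (June has 30).
Jul 24, 1612 → Aug 17, 1612: 24 days.
Total: 2366 days.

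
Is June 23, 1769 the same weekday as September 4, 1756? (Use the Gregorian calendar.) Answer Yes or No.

No

From Sep 4, 1756 to Jun 23, 1769 is 4675 days.
4675 mod 7 = 6, so they are different weekdays.
(Sep 4, 1756 is a Saturday; Jun 23, 1769 is a Friday.)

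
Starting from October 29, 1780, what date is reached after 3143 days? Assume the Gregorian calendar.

+365 (one year) → Oct 29, 1781 (2778 left).
+365 (one year) → Oct 29, 1782 (2413 left).
+365 (one year) → Oct 29, 1783 (2048 left).
+366 (one year; includes Feb 29, 1784) → Oct 29, 1784 (1682 left).
+365 (one year) → Oct 29, 1785 (1317 left).
+365 (one year) → Oct 29, 1786 (952 left).
+365 (one year) → Oct 29, 1787 (587 left).
+366 (one year; includes Feb 29, 1788) → Oct 29, 1788 (221 left).
Oct has 31 days: +3 → Nov 1, 1788 (218 left).
Nov has 30 days: +30 → Dec 1, 1788 (188 left).
Dec has 31 days: +31 → Jan 1, 1789 (157 left).
Jan has 31 days: +31 → Feb 1, 1789 (126 left).
Feb has 28 days: +28 → Mar 1, 1789 (98 left).
Mar has 31 days: +31 → Apr 1, 1789 (67 left).
Apr has 30 days: +30 → May 1, 1789 (37 left).
May has 31 days: +31 → Jun 1, 1789 (6 left).
+6 → Jun 7, 1789.

June 7, 1789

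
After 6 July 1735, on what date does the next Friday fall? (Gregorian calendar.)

July 8, 1735

Jul 6, 1735 is a Wednesday.
From Wednesday to the next Friday is 2 days.
Jul 6, 1735 + 2 = Jul 8, 1735.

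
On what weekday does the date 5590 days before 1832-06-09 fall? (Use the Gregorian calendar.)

Jun 9, 1832 is a Saturday.
5590 mod 7 = 4, so 5590 days before a Saturday is Saturday − 4 = Tuesday.

Tuesday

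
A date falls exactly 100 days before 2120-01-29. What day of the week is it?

First find the weekday of Jan 29, 2120. Doomsday rule: the anchor day for the 2100s is Sunday. For year 20: 20÷12 = 1 r 8, and 8÷4 = 2, so 1+8+2 = 11.
Sunday + 11 ≡ Thursday — that's 2120's doomsday.
In January the doomsday date is Jan 4 (2120 is a leap year (divisible by 4)).
Jan 29 is 25 days after Jan 4; 25 mod 7 = 4, so Thursday + 4 = Monday.
100 mod 7 = 2, so 100 days before a Monday is Monday − 2 = Saturday.

Saturday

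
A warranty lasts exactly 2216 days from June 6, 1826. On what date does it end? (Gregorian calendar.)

June 30, 1832

+365 (one year) → Jun 6, 1827 (1851 left).
+366 (one year; includes Feb 29, 1828) → Jun 6, 1828 (1485 left).
+365 (one year) → Jun 6, 1829 (1120 left).
+365 (one year) → Jun 6, 1830 (755 left).
+365 (one year) → Jun 6, 1831 (390 left).
Jun has 30 days: +25 → Jul 1, 1831 (365 left).
Jul has 31 days: +31 → Aug 1, 1831 (334 left).
Aug has 31 days: +31 → Sep 1, 1831 (303 left).
Sep has 30 days: +30 → Oct 1, 1831 (273 left).
Oct has 31 days: +31 → Nov 1, 1831 (242 left).
Nov has 30 days: +30 → Dec 1, 1831 (212 left).
Dec has 31 days: +31 → Jan 1, 1832 (181 left).
Jan has 31 days: +31 → Feb 1, 1832 (150 left).
Feb has 29 days: +29 → Mar 1, 1832 (121 left).
Mar has 31 days: +31 → Apr 1, 1832 (90 left).
Apr has 30 days: +30 → May 1, 1832 (60 left).
May has 31 days: +31 → Jun 1, 1832 (29 left).
+29 → Jun 30, 1832.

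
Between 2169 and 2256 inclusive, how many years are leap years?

21

Multiples of 4 in [2169,2256]: 22.
Of those, multiples of 100: 1 (not leap unless ÷400).
Multiples of 400: 0.
Leap years = 22 − 1 + 0 = 21.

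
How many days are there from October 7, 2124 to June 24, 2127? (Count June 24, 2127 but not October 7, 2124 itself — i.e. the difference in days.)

Oct 7, 2124 → Oct 7, 2125: 365 days.
Oct 7, 2125 → Oct 7, 2126: 365 days.
Oct 7, 2126 → Nov 7, 2126: 31 days (October has 31).
Nov 7, 2126 → Dec 7, 2126: 30 days (November has 30).
Dec 7, 2126 → Jan 7, 2127: 31 days (December has 31).
Jan 7, 2127 → Feb 7, 2127: 31 days (January has 31).
Feb 7, 2127 → Mar 7, 2127: 28 days (February has 28).
Mar 7, 2127 → Apr 7, 2127: 31 days (March has 31).
Apr 7, 2127 → May 7, 2127: 30 days (April has 30).
May 7, 2127 → Jun 7, 2127: 31 days (May has 31).
Jun 7, 2127 → Jun 24, 2127: 17 days.
Total: 990 days.

990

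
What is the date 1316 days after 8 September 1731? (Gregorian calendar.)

+366 (one year; includes Feb 29, 1732) → Sep 8, 1732 (950 left).
+365 (one year) → Sep 8, 1733 (585 left).
+365 (one year) → Sep 8, 1734 (220 left).
Sep has 30 days: +23 → Oct 1, 1734 (197 left).
Oct has 31 days: +31 → Nov 1, 1734 (166 left).
Nov has 30 days: +30 → Dec 1, 1734 (136 left).
Dec has 31 days: +31 → Jan 1, 1735 (105 left).
Jan has 31 days: +31 → Feb 1, 1735 (74 left).
Feb has 28 days: +28 → Mar 1, 1735 (46 left).
Mar has 31 days: +31 → Apr 1, 1735 (15 left).
+15 → Apr 16, 1735.

April 16, 1735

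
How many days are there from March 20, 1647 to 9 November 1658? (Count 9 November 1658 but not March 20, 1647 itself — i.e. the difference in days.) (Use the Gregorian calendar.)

4252

Mar 20, 1647 → Mar 20, 1648: 366 days (Feb 29, 1648 is in that span).
Mar 20, 1648 → Mar 20, 1649: 365 days.
Mar 20, 1649 → Mar 20, 1650: 365 days.
Mar 20, 1650 → Mar 20, 1651: 365 days.
Mar 20, 1651 → Mar 20, 1652: 366 days (Feb 29, 1652 is in that span).
Mar 20, 1652 → Mar 20, 1653: 365 days.
Mar 20, 1653 → Mar 20, 1654: 365 days.
Mar 20, 1654 → Mar 20, 1655: 365 days.
Mar 20, 1655 → Mar 20, 1656: 366 days (Feb 29, 1656 is in that span).
Mar 20, 1656 → Mar 20, 1657: 365 days.
Mar 20, 1657 → Mar 20, 1658: 365 days.
Mar 20, 1658 → Apr 20, 1658: 31 days (March has 31).
Apr 20, 1658 → May 20, 1658: 30 days (April has 30).
May 20, 1658 → Jun 20, 1658: 31 days (May has 31).
Jun 20, 1658 → Jul 20, 1658: 30 days (June has 30).
Jul 20, 1658 → Aug 20, 1658: 31 days (July has 31).
Aug 20, 1658 → Sep 20, 1658: 31 days (August has 31).
Sep 20, 1658 → Oct 20, 1658: 30 days (September has 30).
Oct 20, 1658 → Nov 9, 1658: 20 days.
Total: 4252 days.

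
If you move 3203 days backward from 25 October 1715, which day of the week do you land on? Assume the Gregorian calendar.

First find the weekday of Oct 25, 1715. Doomsday rule: the anchor day for the 1700s is Sunday. For year 15: 15÷12 = 1 r 3, and 3÷4 = 0, so 1+3+0 = 4.
Sunday + 4 ≡ Thursday — that's 1715's doomsday.
In October the doomsday date is Oct 10.
Oct 25 is 15 days after Oct 10; 15 mod 7 = 1, so Thursday + 1 = Friday.
3203 mod 7 = 4, so 3203 days before a Friday is Friday − 4 = Monday.

Monday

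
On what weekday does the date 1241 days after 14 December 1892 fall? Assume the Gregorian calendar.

First find the weekday of Dec 14, 1892. Doomsday rule: the anchor day for the 1800s is Friday. For year 92: 92÷12 = 7 r 8, and 8÷4 = 2, so 7+8+2 = 17.
Friday + 17 ≡ Monday — that's 1892's doomsday.
In December the doomsday date is Dec 12.
Dec 14 is 2 days after Dec 12; 2 mod 7 = 2, so Monday + 2 = Wednesday.
1241 mod 7 = 2, so 1241 days after a Wednesday is Wednesday + 2 = Friday.

Friday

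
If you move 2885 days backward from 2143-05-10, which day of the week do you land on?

May 10, 2143 is a Friday.
2885 mod 7 = 1, so 2885 days before a Friday is Friday − 1 = Thursday.

Thursday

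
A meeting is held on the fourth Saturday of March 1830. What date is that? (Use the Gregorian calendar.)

March 27, 1830

March 1, 1830 is a Monday.
The first Saturday is therefore March 6 (5 days later).
The fourth Saturday is 6 + 3×7 = March 27.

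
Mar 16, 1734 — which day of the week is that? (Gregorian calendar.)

Doomsday rule: the anchor day for the 1700s is Sunday. For year 34: 34÷12 = 2 r 10, and 10÷4 = 2, so 2+10+2 = 14.
Sunday + 14 ≡ Sunday — that's 1734's doomsday.
In March the doomsday date is Mar 14.
Mar 16 is 2 days after Mar 14; 2 mod 7 = 2, so Sunday + 2 = Tuesday.

Tuesday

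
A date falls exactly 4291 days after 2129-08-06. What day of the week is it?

First find the weekday of Aug 6, 2129. Doomsday rule: the anchor day for the 2100s is Sunday. For year 29: 29÷12 = 2 r 5, and 5÷4 = 1, so 2+5+1 = 8.
Sunday + 8 ≡ Monday — that's 2129's doomsday.
In August the doomsday date is Aug 8.
Aug 6 is 2 days before Aug 8; 2 mod 7 = 2, so Monday − 2 = Saturday.
4291 mod 7 = 0, so 4291 days after a Saturday is Saturday + 0 = Saturday.

Saturday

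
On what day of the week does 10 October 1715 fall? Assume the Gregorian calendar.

Thursday

Doomsday rule: the anchor day for the 1700s is Sunday. For year 15: 15÷12 = 1 r 3, and 3÷4 = 0, so 1+3+0 = 4.
Sunday + 4 ≡ Thursday — that's 1715's doomsday.
In October the doomsday date is Oct 10.
Oct 10 is the doomsday itself: Thursday.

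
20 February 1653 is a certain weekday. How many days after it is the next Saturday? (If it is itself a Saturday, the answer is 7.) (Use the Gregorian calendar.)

2

Feb 20, 1653 is a Thursday.
From Thursday to the next Saturday is 2 days.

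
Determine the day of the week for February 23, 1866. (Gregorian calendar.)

Friday

Doomsday rule: the anchor day for the 1800s is Friday. For year 66: 66÷12 = 5 r 6, and 6÷4 = 1, so 5+6+1 = 12.
Friday + 12 ≡ Wednesday — that's 1866's doomsday.
In February the doomsday date is Feb 28 (1866 is not a leap year).
Feb 23 is 5 days before Feb 28; 5 mod 7 = 5, so Wednesday − 5 = Friday.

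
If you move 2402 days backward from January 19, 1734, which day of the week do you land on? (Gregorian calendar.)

Monday

First find the weekday of Jan 19, 1734. Doomsday rule: the anchor day for the 1700s is Sunday. For year 34: 34÷12 = 2 r 10, and 10÷4 = 2, so 2+10+2 = 14.
Sunday + 14 ≡ Sunday — that's 1734's doomsday.
In January the doomsday date is Jan 3 (1734 is not a leap year).
Jan 19 is 16 days after Jan 3; 16 mod 7 = 2, so Sunday + 2 = Tuesday.
2402 mod 7 = 1, so 2402 days before a Tuesday is Tuesday − 1 = Monday.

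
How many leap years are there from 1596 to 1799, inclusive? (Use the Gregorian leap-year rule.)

Multiples of 4 in [1596,1799]: 51.
Of those, multiples of 100: 2 (not leap unless ÷400).
Multiples of 400: 1.
Leap years = 51 − 2 + 1 = 50.

50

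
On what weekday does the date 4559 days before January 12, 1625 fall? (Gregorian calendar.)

First find the weekday of Jan 12, 1625. Doomsday rule: the anchor day for the 1600s is Tuesday. For year 25: 25÷12 = 2 r 1, and 1÷4 = 0, so 2+1+0 = 3.
Tuesday + 3 ≡ Friday — that's 1625's doomsday.
In January the doomsday date is Jan 3 (1625 is not a leap year).
Jan 12 is 9 days after Jan 3; 9 mod 7 = 2, so Friday + 2 = Sunday.
4559 mod 7 = 2, so 4559 days before a Sunday is Sunday − 2 = Friday.

Friday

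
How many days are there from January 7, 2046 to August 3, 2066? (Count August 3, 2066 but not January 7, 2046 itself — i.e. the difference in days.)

7513

Jan 7, 2046 → Jan 7, 2047: 365 days.
Jan 7, 2047 → Jan 7, 2048: 365 days.
Jan 7, 2048 → Jan 7, 2049: 366 days (Feb 29, 2048 is in that span).
Jan 7, 2049 → Jan 7, 2050: 365 days.
Jan 7, 2050 → Jan 7, 2051: 365 days.
Jan 7, 2051 → Jan 7, 2052: 365 days.
Jan 7, 2052 → Jan 7, 2053: 366 days (Feb 29, 2052 is in that span).
Jan 7, 2053 → Jan 7, 2054: 365 days.
Jan 7, 2054 → Jan 7, 2055: 365 days.
Jan 7, 2055 → Jan 7, 2056: 365 days.
Jan 7, 2056 → Jan 7, 2057: 366 days (Feb 29, 2056 is in that span).
Jan 7, 2057 → Jan 7, 2058: 365 days.
Jan 7, 2058 → Jan 7, 2059: 365 days.
Jan 7, 2059 → Jan 7, 2060: 365 days.
Jan 7, 2060 → Jan 7, 2061: 366 days (Feb 29, 2060 is in that span).
Jan 7, 2061 → Jan 7, 2062: 365 days.
Jan 7, 2062 → Jan 7, 2063: 365 days.
Jan 7, 2063 → Jan 7, 2064: 365 days.
Jan 7, 2064 → Jan 7, 2065: 366 days (Feb 29, 2064 is in that span).
Jan 7, 2065 → Jan 7, 2066: 365 days.
Jan 7, 2066 → Feb 7, 2066: 31 days (January has 31).
Feb 7, 2066 → Mar 7, 2066: 28 days (February has 28).
Mar 7, 2066 → Apr 7, 2066: 31 days (March has 31).
Apr 7, 2066 → May 7, 2066: 30 days (April has 30).
May 7, 2066 → Jun 7, 2066: 31 days (May has 31).
Jun 7, 2066 → Jul 7, 2066: 30 days (June has 30).
Jul 7, 2066 → Aug 3, 2066: 27 days.
Total: 7513 days.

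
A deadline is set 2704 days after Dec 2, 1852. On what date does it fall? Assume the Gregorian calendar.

April 28, 1860

+365 (one year) → Dec 2, 1853 (2339 left).
+365 (one year) → Dec 2, 1854 (1974 left).
+365 (one year) → Dec 2, 1855 (1609 left).
+366 (one year; includes Feb 29, 1856) → Dec 2, 1856 (1243 left).
+365 (one year) → Dec 2, 1857 (878 left).
+365 (one year) → Dec 2, 1858 (513 left).
+365 (one year) → Dec 2, 1859 (148 left).
Dec has 31 days: +30 → Jan 1, 1860 (118 left).
Jan has 31 days: +31 → Feb 1, 1860 (87 left).
Feb has 29 days: +29 → Mar 1, 1860 (58 left).
Mar has 31 days: +31 → Apr 1, 1860 (27 left).
+27 → Apr 28, 1860.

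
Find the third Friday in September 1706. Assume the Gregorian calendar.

September 17, 1706

September 1, 1706 is a Wednesday.
The first Friday is therefore September 3 (2 days later).
The third Friday is 3 + 2×7 = September 17.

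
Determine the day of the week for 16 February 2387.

Monday

Doomsday rule: the anchor day for the 2300s is Wednesday. For year 87: 87÷12 = 7 r 3, and 3÷4 = 0, so 7+3+0 = 10.
Wednesday + 10 ≡ Saturday — that's 2387's doomsday.
In February the doomsday date is Feb 28 (2387 is not a leap year).
Feb 16 is 12 days before Feb 28; 12 mod 7 = 5, so Saturday − 5 = Monday.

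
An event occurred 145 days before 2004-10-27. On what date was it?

June 4, 2004

−27 → Sep 30, 2004 (end of Sep, 30 days; 118 left).
−30 → Aug 31, 2004 (end of Aug, 31 days; 88 left).
−31 → Jul 31, 2004 (end of Jul, 31 days; 57 left).
−31 → Jun 30, 2004 (end of Jun, 30 days; 26 left).
−26 → Jun 4, 2004.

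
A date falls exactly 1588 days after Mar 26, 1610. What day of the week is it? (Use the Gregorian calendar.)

Thursday

First find the weekday of Mar 26, 1610. Doomsday rule: the anchor day for the 1600s is Tuesday. For year 10: 10÷12 = 0 r 10, and 10÷4 = 2, so 0+10+2 = 12.
Tuesday + 12 ≡ Sunday — that's 1610's doomsday.
In March the doomsday date is Mar 14.
Mar 26 is 12 days after Mar 14; 12 mod 7 = 5, so Sunday + 5 = Friday.
1588 mod 7 = 6, so 1588 days after a Friday is Friday + 6 = Thursday.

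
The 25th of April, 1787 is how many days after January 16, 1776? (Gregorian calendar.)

Jan 16, 1776 → Jan 16, 1777: 366 days (Feb 29, 1776 is in that span).
Jan 16, 1777 → Jan 16, 1778: 365 days.
Jan 16, 1778 → Jan 16, 1779: 365 days.
Jan 16, 1779 → Jan 16, 1780: 365 days.
Jan 16, 1780 → Jan 16, 1781: 366 days (Feb 29, 1780 is in that span).
Jan 16, 1781 → Jan 16, 1782: 365 days.
Jan 16, 1782 → Jan 16, 1783: 365 days.
Jan 16, 1783 → Jan 16, 1784: 365 days.
Jan 16, 1784 → Jan 16, 1785: 366 days (Feb 29, 1784 is in that span).
Jan 16, 1785 → Jan 16, 1786: 365 days.
Jan 16, 1786 → Jan 16, 1787: 365 days.
Jan 16, 1787 → Feb 16, 1787: 31 days (January has 31).
Feb 16, 1787 → Mar 16, 1787: 28 days (February has 28).
Mar 16, 1787 → Apr 16, 1787: 31 days (March has 31).
Apr 16, 1787 → Apr 25, 1787: 9 days.
Total: 4117 days.

4117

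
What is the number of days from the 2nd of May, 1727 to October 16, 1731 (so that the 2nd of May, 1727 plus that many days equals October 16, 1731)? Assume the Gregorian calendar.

May 2, 1727 → May 2, 1728: 366 days (Feb 29, 1728 is in that span).
May 2, 1728 → May 2, 1729: 365 days.
May 2, 1729 → May 2, 1730: 365 days.
May 2, 1730 → May 2, 1731: 365 days.
May 2, 1731 → Jun 2, 1731: 31 days (May has 31).
Jun 2, 1731 → Jul 2, 1731: 30 days (June has 30).
Jul 2, 1731 → Aug 2, 1731: 31 days (July has 31).
Aug 2, 1731 → Sep 2, 1731: 31 days (August has 31).
Sep 2, 1731 → Oct 2, 1731: 30 days (September has 30).
Oct 2, 1731 → Oct 16, 1731: 14 days.
Total: 1628 days.

1628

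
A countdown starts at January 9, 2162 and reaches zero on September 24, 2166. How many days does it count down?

1719

Jan 9, 2162 → Jan 9, 2163: 365 days.
Jan 9, 2163 → Jan 9, 2164: 365 days.
Jan 9, 2164 → Jan 9, 2165: 366 days (Feb 29, 2164 is in that span).
Jan 9, 2165 → Jan 9, 2166: 365 days.
Jan 9, 2166 → Feb 9, 2166: 31 days (January has 31).
Feb 9, 2166 → Mar 9, 2166: 28 days (February has 28).
Mar 9, 2166 → Apr 9, 2166: 31 days (March has 31).
Apr 9, 2166 → May 9, 2166: 30 days (April has 30).
May 9, 2166 → Jun 9, 2166: 31 days (May has 31).
Jun 9, 2166 → Jul 9, 2166: 30 days (June has 30).
Jul 9, 2166 → Aug 9, 2166: 31 days (July has 31).
Aug 9, 2166 → Sep 9, 2166: 31 days (August has 31).
Sep 9, 2166 → Sep 24, 2166: 15 days.
Total: 1719 days.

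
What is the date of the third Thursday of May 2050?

May 1, 2050 is a Sunday.
The first Thursday is therefore May 5 (4 days later).
The third Thursday is 5 + 2×7 = May 19.

May 19, 2050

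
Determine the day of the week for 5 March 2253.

Saturday

Doomsday rule: the anchor day for the 2200s is Friday. For year 53: 53÷12 = 4 r 5, and 5÷4 = 1, so 4+5+1 = 10.
Friday + 10 ≡ Monday — that's 2253's doomsday.
In March the doomsday date is Mar 14.
Mar 5 is 9 days before Mar 14; 9 mod 7 = 2, so Monday − 2 = Saturday.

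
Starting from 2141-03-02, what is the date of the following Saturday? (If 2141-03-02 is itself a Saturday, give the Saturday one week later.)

March 4, 2141

Mar 2, 2141 is a Thursday.
From Thursday to the next Saturday is 2 days.
Mar 2, 2141 + 2 = Mar 4, 2141.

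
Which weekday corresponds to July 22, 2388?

Friday

Doomsday rule: the anchor day for the 2300s is Wednesday. For year 88: 88÷12 = 7 r 4, and 4÷4 = 1, so 7+4+1 = 12.
Wednesday + 12 ≡ Monday — that's 2388's doomsday.
In July the doomsday date is Jul 11.
Jul 22 is 11 days after Jul 11; 11 mod 7 = 4, so Monday + 4 = Friday.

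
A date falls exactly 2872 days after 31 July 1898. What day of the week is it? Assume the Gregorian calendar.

First find the weekday of Jul 31, 1898. Doomsday rule: the anchor day for the 1800s is Friday. For year 98: 98÷12 = 8 r 2, and 2÷4 = 0, so 8+2+0 = 10.
Friday + 10 ≡ Monday — that's 1898's doomsday.
In July the doomsday date is Jul 11.
Jul 31 is 20 days after Jul 11; 20 mod 7 = 6, so Monday + 6 = Sunday.
2872 mod 7 = 2, so 2872 days after a Sunday is Sunday + 2 = Tuesday.

Tuesday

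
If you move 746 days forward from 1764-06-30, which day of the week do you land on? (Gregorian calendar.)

Jun 30, 1764 is a Saturday.
746 mod 7 = 4, so 746 days after a Saturday is Saturday + 4 = Wednesday.

Wednesday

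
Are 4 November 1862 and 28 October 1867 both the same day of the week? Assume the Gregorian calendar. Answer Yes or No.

No

From Nov 4, 1862 to Oct 28, 1867 is 1819 days.
1819 mod 7 = 6, so they are different weekdays.
(Nov 4, 1862 is a Tuesday; Oct 28, 1867 is a Monday.)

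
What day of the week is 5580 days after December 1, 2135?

First find the weekday of Dec 1, 2135. Doomsday rule: the anchor day for the 2100s is Sunday. For year 35: 35÷12 = 2 r 11, and 11÷4 = 2, so 2+11+2 = 15.
Sunday + 15 ≡ Monday — that's 2135's doomsday.
In December the doomsday date is Dec 12.
Dec 1 is 11 days before Dec 12; 11 mod 7 = 4, so Monday − 4 = Thursday.
5580 mod 7 = 1, so 5580 days after a Thursday is Thursday + 1 = Friday.

Friday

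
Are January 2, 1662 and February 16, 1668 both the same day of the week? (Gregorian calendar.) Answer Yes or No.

No

From Jan 2, 1662 to Feb 16, 1668 is 2236 days.
2236 mod 7 = 3, so they are different weekdays.
(Jan 2, 1662 is a Monday; Feb 16, 1668 is a Thursday.)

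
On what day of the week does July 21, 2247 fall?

January 1, 2247 is a Friday.
Jan 1, 2247 → Feb 1, 2247: 31 days (January has 31).
Feb 1, 2247 → Mar 1, 2247: 28 days (February has 28).
Mar 1, 2247 → Apr 1, 2247: 31 days (March has 31).
Apr 1, 2247 → May 1, 2247: 30 days (April has 30).
May 1, 2247 → Jun 1, 2247: 31 days (May has 31).
Jun 1, 2247 → Jul 1, 2247: 30 days (June has 30).
Jul 1, 2247 → Jul 21, 2247: 20 days.
Total: 201 days.
201 mod 7 = 5, so Friday + 5 = Wednesday.

Wednesday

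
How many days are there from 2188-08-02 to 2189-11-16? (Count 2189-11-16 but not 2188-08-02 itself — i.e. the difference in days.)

471

Aug 2, 2188 → Aug 2, 2189: 365 days.
Aug 2, 2189 → Sep 2, 2189: 31 days (August has 31).
Sep 2, 2189 → Oct 2, 2189: 30 days (September has 30).
Oct 2, 2189 → Nov 2, 2189: 31 days (October has 31).
Nov 2, 2189 → Nov 16, 2189: 14 days.
Total: 471 days.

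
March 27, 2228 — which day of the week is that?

Thursday

Doomsday rule: the anchor day for the 2200s is Friday. For year 28: 28÷12 = 2 r 4, and 4÷4 = 1, so 2+4+1 = 7.
Friday + 7 ≡ Friday — that's 2228's doomsday.
In March the doomsday date is Mar 14.
Mar 27 is 13 days after Mar 14; 13 mod 7 = 6, so Friday + 6 = Thursday.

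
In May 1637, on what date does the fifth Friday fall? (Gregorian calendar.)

May 29, 1637

May 1, 1637 is a Friday.
The first Friday is therefore May 1 (same day).
The fifth Friday is 1 + 4×7 = May 29.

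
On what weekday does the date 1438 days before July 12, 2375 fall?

First find the weekday of Jul 12, 2375. Doomsday rule: the anchor day for the 2300s is Wednesday. For year 75: 75÷12 = 6 r 3, and 3÷4 = 0, so 6+3+0 = 9.
Wednesday + 9 ≡ Friday — that's 2375's doomsday.
In July the doomsday date is Jul 11.
Jul 12 is 1 day after Jul 11; 1 mod 7 = 1, so Friday + 1 = Saturday.
1438 mod 7 = 3, so 1438 days before a Saturday is Saturday − 3 = Wednesday.

Wednesday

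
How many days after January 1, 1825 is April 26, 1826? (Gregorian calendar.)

Jan 1, 1825 → Jan 1, 1826: 365 days.
Jan 1, 1826 → Feb 1, 1826: 31 days (January has 31).
Feb 1, 1826 → Mar 1, 1826: 28 days (February has 28).
Mar 1, 1826 → Apr 1, 1826: 31 days (March has 31).
Apr 1, 1826 → Apr 26, 1826: 25 days.
Total: 480 days.

480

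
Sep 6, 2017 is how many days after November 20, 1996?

7595

Nov 20, 1996 → Nov 20, 1997: 365 days.
Nov 20, 1997 → Nov 20, 1998: 365 days.
Nov 20, 1998 → Nov 20, 1999: 365 days.
Nov 20, 1999 → Nov 20, 2000: 366 days (Feb 29, 2000 is in that span).
Nov 20, 2000 → Nov 20, 2001: 365 days.
Nov 20, 2001 → Nov 20, 2002: 365 days.
Nov 20, 2002 → Nov 20, 2003: 365 days.
Nov 20, 2003 → Nov 20, 2004: 366 days (Feb 29, 2004 is in that span).
Nov 20, 2004 → Nov 20, 2005: 365 days.
Nov 20, 2005 → Nov 20, 2006: 365 days.
Nov 20, 2006 → Nov 20, 2007: 365 days.
Nov 20, 2007 → Nov 20, 2008: 366 days (Feb 29, 2008 is in that span).
Nov 20, 2008 → Nov 20, 2009: 365 days.
Nov 20, 2009 → Nov 20, 2010: 365 days.
Nov 20, 2010 → Nov 20, 2011: 365 days.
Nov 20, 2011 → Nov 20, 2012: 366 days (Feb 29, 2012 is in that span).
Nov 20, 2012 → Nov 20, 2013: 365 days.
Nov 20, 2013 → Nov 20, 2014: 365 days.
Nov 20, 2014 → Nov 20, 2015: 365 days.
Nov 20, 2015 → Nov 20, 2016: 366 days (Feb 29, 2016 is in that span).
Nov 20, 2016 → Dec 20, 2016: 30 days (November has 30).
Dec 20, 2016 → Jan 20, 2017: 31 days (December has 31).
Jan 20, 2017 → Feb 20, 2017: 31 days (January has 31).
Feb 20, 2017 → Mar 20, 2017: 28 days (February has 28).
Mar 20, 2017 → Apr 20, 2017: 31 days (March has 31).
Apr 20, 2017 → May 20, 2017: 30 days (April has 30).
May 20, 2017 → Jun 20, 2017: 31 days (May has 31).
Jun 20, 2017 → Jul 20, 2017: 30 days (June has 30).
Jul 20, 2017 → Aug 20, 2017: 31 days (July has 31).
Aug 20, 2017 → Sep 6, 2017: 17 days.
Total: 7595 days.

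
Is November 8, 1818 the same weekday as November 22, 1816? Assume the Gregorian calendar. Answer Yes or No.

No

From Nov 22, 1816 to Nov 8, 1818 is 716 days.
716 mod 7 = 2, so they are different weekdays.
(Nov 22, 1816 is a Friday; Nov 8, 1818 is a Sunday.)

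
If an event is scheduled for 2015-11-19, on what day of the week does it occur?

January 1, 2015 is a Thursday.
Jan 1, 2015 → Feb 1, 2015: 31 days (January has 31).
Feb 1, 2015 → Mar 1, 2015: 28 days (February has 28).
Mar 1, 2015 → Apr 1, 2015: 31 days (March has 31).
Apr 1, 2015 → May 1, 2015: 30 days (April has 30).
May 1, 2015 → Jun 1, 2015: 31 days (May has 31).
Jun 1, 2015 → Jul 1, 2015: 30 days (June has 30).
Jul 1, 2015 → Aug 1, 2015: 31 days (July has 31).
Aug 1, 2015 → Sep 1, 2015: 31 days (August has 31).
Sep 1, 2015 → Oct 1, 2015: 30 days (September has 30).
Oct 1, 2015 → Nov 1, 2015: 31 days (October has 31).
Nov 1, 2015 → Nov 19, 2015: 18 days.
Total: 322 days.
322 mod 7 = 0, so Thursday + 0 = Thursday.

Thursday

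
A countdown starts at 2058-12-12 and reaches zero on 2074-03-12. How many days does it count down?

Dec 12, 2058 → Dec 12, 2059: 365 days.
Dec 12, 2059 → Dec 12, 2060: 366 days (Feb 29, 2060 is in that span).
Dec 12, 2060 → Dec 12, 2061: 365 days.
Dec 12, 2061 → Dec 12, 2062: 365 days.
Dec 12, 2062 → Dec 12, 2063: 365 days.
Dec 12, 2063 → Dec 12, 2064: 366 days (Feb 29, 2064 is in that span).
Dec 12, 2064 → Dec 12, 2065: 365 days.
Dec 12, 2065 → Dec 12, 2066: 365 days.
Dec 12, 2066 → Dec 12, 2067: 365 days.
Dec 12, 2067 → Dec 12, 2068: 366 days (Feb 29, 2068 is in that span).
Dec 12, 2068 → Dec 12, 2069: 365 days.
Dec 12, 2069 → Dec 12, 2070: 365 days.
Dec 12, 2070 → Dec 12, 2071: 365 days.
Dec 12, 2071 → Dec 12, 2072: 366 days (Feb 29, 2072 is in that span).
Dec 12, 2072 → Dec 12, 2073: 365 days.
Dec 12, 2073 → Jan 12, 2074: 31 days (December has 31).
Jan 12, 2074 → Feb 12, 2074: 31 days (January has 31).
Feb 12, 2074 → Mar 12, 2074: 28 days.
Total: 5569 days.

5569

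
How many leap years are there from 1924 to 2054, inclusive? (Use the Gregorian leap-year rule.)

33

Multiples of 4 in [1924,2054]: 33.
Of those, multiples of 100: 1 (not leap unless ÷400).
Multiples of 400: 1.
Leap years = 33 − 1 + 1 = 33.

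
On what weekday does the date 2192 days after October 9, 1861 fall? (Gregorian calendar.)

Oct 9, 1861 is a Wednesday.
2192 mod 7 = 1, so 2192 days after a Wednesday is Wednesday + 1 = Thursday.

Thursday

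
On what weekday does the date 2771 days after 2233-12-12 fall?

Wednesday

First find the weekday of Dec 12, 2233. Doomsday rule: the anchor day for the 2200s is Friday. For year 33: 33÷12 = 2 r 9, and 9÷4 = 2, so 2+9+2 = 13.
Friday + 13 ≡ Thursday — that's 2233's doomsday.
In December the doomsday date is Dec 12.
Dec 12 is the doomsday itself: Thursday.
2771 mod 7 = 6, so 2771 days after a Thursday is Thursday + 6 = Wednesday.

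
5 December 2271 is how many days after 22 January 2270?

Jan 22, 2270 → Jan 22, 2271: 365 days.
Jan 22, 2271 → Feb 22, 2271: 31 days (January has 31).
Feb 22, 2271 → Mar 22, 2271: 28 days (February has 28).
Mar 22, 2271 → Apr 22, 2271: 31 days (March has 31).
Apr 22, 2271 → May 22, 2271: 30 days (April has 30).
May 22, 2271 → Jun 22, 2271: 31 days (May has 31).
Jun 22, 2271 → Jul 22, 2271: 30 days (June has 30).
Jul 22, 2271 → Aug 22, 2271: 31 days (July has 31).
Aug 22, 2271 → Sep 22, 2271: 31 days (August has 31).
Sep 22, 2271 → Oct 22, 2271: 30 days (September has 30).
Oct 22, 2271 → Nov 22, 2271: 31 days (October has 31).
Nov 22, 2271 → Dec 5, 2271: 13 days.
Total: 682 days.

682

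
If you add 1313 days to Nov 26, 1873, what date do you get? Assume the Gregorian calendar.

July 1, 1877

+365 (one year) → Nov 26, 1874 (948 left).
+365 (one year) → Nov 26, 1875 (583 left).
+366 (one year; includes Feb 29, 1876) → Nov 26, 1876 (217 left).
Nov has 30 days: +5 → Dec 1, 1876 (212 left).
Dec has 31 days: +31 → Jan 1, 1877 (181 left).
Jan has 31 days: +31 → Feb 1, 1877 (150 left).
Feb has 28 days: +28 → Mar 1, 1877 (122 left).
Mar has 31 days: +31 → Apr 1, 1877 (91 left).
Apr has 30 days: +30 → May 1, 1877 (61 left).
May has 31 days: +31 → Jun 1, 1877 (30 left).
Jun has 30 days: +30 → Jul 1, 1877 (0 left).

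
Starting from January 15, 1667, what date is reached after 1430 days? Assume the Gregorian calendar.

+365 (one year) → Jan 15, 1668 (1065 left).
+366 (one year; includes Feb 29, 1668) → Jan 15, 1669 (699 left).
+365 (one year) → Jan 15, 1670 (334 left).
Jan has 31 days: +17 → Feb 1, 1670 (317 left).
Feb has 28 days: +28 → Mar 1, 1670 (289 left).
Mar has 31 days: +31 → Apr 1, 1670 (258 left).
Apr has 30 days: +30 → May 1, 1670 (228 left).
May has 31 days: +31 → Jun 1, 1670 (197 left).
Jun has 30 days: +30 → Jul 1, 1670 (167 left).
Jul has 31 days: +31 → Aug 1, 1670 (136 left).
Aug has 31 days: +31 → Sep 1, 1670 (105 left).
Sep has 30 days: +30 → Oct 1, 1670 (75 left).
Oct has 31 days: +31 → Nov 1, 1670 (44 left).
Nov has 30 days: +30 → Dec 1, 1670 (14 left).
+14 → Dec 15, 1670.

December 15, 1670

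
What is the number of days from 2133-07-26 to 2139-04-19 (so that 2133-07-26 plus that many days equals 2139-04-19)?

2093

Jul 26, 2133 → Jul 26, 2134: 365 days.
Jul 26, 2134 → Jul 26, 2135: 365 days.
Jul 26, 2135 → Jul 26, 2136: 366 days (Feb 29, 2136 is in that span).
Jul 26, 2136 → Jul 26, 2137: 365 days.
Jul 26, 2137 → Jul 26, 2138: 365 days.
Jul 26, 2138 → Aug 26, 2138: 31 days (July has 31).
Aug 26, 2138 → Sep 26, 2138: 31 days (August has 31).
Sep 26, 2138 → Oct 26, 2138: 30 days (September has 30).
Oct 26, 2138 → Nov 26, 2138: 31 days (October has 31).
Nov 26, 2138 → Dec 26, 2138: 30 days (November has 30).
Dec 26, 2138 → Jan 26, 2139: 31 days (December has 31).
Jan 26, 2139 → Feb 26, 2139: 31 days (January has 31).
Feb 26, 2139 → Mar 26, 2139: 28 days (February has 28).
Mar 26, 2139 → Apr 19, 2139: 24 days.
Total: 2093 days.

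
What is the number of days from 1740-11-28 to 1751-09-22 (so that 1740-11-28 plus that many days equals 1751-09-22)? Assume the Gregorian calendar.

Nov 28, 1740 → Nov 28, 1741: 365 days.
Nov 28, 1741 → Nov 28, 1742: 365 days.
Nov 28, 1742 → Nov 28, 1743: 365 days.
Nov 28, 1743 → Nov 28, 1744: 366 days (Feb 29, 1744 is in that span).
Nov 28, 1744 → Nov 28, 1745: 365 days.
Nov 28, 1745 → Nov 28, 1746: 365 days.
Nov 28, 1746 → Nov 28, 1747: 365 days.
Nov 28, 1747 → Nov 28, 1748: 366 days (Feb 29, 1748 is in that span).
Nov 28, 1748 → Nov 28, 1749: 365 days.
Nov 28, 1749 → Nov 28, 1750: 365 days.
Nov 28, 1750 → Dec 28, 1750: 30 days (November has 30).
Dec 28, 1750 → Jan 28, 1751: 31 days (December has 31).
Jan 28, 1751 → Feb 28, 1751: 31 days (January has 31).
Feb 28, 1751 → Mar 28, 1751: 28 days (February has 28).
Mar 28, 1751 → Apr 28, 1751: 31 days (March has 31).
Apr 28, 1751 → May 28, 1751: 30 days (April has 30).
May 28, 1751 → Jun 28, 1751: 31 days (May has 31).
Jun 28, 1751 → Jul 28, 1751: 30 days (June has 30).
Jul 28, 1751 → Aug 28, 1751: 31 days (July has 31).
Aug 28, 1751 → Sep 22, 1751: 25 days.
Total: 3950 days.

3950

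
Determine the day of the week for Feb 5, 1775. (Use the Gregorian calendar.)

Sunday

Doomsday rule: the anchor day for the 1700s is Sunday. For year 75: 75÷12 = 6 r 3, and 3÷4 = 0, so 6+3+0 = 9.
Sunday + 9 ≡ Tuesday — that's 1775's doomsday.
In February the doomsday date is Feb 28 (1775 is not a leap year).
Feb 5 is 23 days before Feb 28; 23 mod 7 = 2, so Tuesday − 2 = Sunday.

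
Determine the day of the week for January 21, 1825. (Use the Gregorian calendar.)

Friday

Doomsday rule: the anchor day for the 1800s is Friday. For year 25: 25÷12 = 2 r 1, and 1÷4 = 0, so 2+1+0 = 3.
Friday + 3 ≡ Monday — that's 1825's doomsday.
In January the doomsday date is Jan 3 (1825 is not a leap year).
Jan 21 is 18 days after Jan 3; 18 mod 7 = 4, so Monday + 4 = Friday.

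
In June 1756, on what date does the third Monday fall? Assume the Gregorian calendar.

June 21, 1756

June 1, 1756 is a Tuesday.
The first Monday is therefore June 7 (6 days later).
The third Monday is 7 + 2×7 = June 21.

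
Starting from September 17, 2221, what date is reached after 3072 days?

+365 (one year) → Sep 17, 2222 (2707 left).
+365 (one year) → Sep 17, 2223 (2342 left).
+366 (one year; includes Feb 29, 2224) → Sep 17, 2224 (1976 left).
+365 (one year) → Sep 17, 2225 (1611 left).
+365 (one year) → Sep 17, 2226 (1246 left).
+365 (one year) → Sep 17, 2227 (881 left).
+366 (one year; includes Feb 29, 2228) → Sep 17, 2228 (515 left).
+365 (one year) → Sep 17, 2229 (150 left).
Sep has 30 days: +14 → Oct 1, 2229 (136 left).
Oct has 31 days: +31 → Nov 1, 2229 (105 left).
Nov has 30 days: +30 → Dec 1, 2229 (75 left).
Dec has 31 days: +31 → Jan 1, 2230 (44 left).
Jan has 31 days: +31 → Feb 1, 2230 (13 left).
+13 → Feb 14, 2230.

February 14, 2230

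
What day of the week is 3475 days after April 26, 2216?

Monday

First find the weekday of Apr 26, 2216. Doomsday rule: the anchor day for the 2200s is Friday. For year 16: 16÷12 = 1 r 4, and 4÷4 = 1, so 1+4+1 = 6.
Friday + 6 ≡ Thursday — that's 2216's doomsday.
In April the doomsday date is Apr 4.
Apr 26 is 22 days after Apr 4; 22 mod 7 = 1, so Thursday + 1 = Friday.
3475 mod 7 = 3, so 3475 days after a Friday is Friday + 3 = Monday.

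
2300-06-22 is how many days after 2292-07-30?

2883

Jul 30, 2292 → Jul 30, 2293: 365 days.
Jul 30, 2293 → Jul 30, 2294: 365 days.
Jul 30, 2294 → Jul 30, 2295: 365 days.
Jul 30, 2295 → Jul 30, 2296: 366 days (Feb 29, 2296 is in that span).
Jul 30, 2296 → Jul 30, 2297: 365 days.
Jul 30, 2297 → Jul 30, 2298: 365 days.
Jul 30, 2298 → Jul 30, 2299: 365 days.
Jul 30, 2299 → Aug 30, 2299: 31 days (July has 31).
Aug 30, 2299 → Sep 30, 2299: 31 days (August has 31).
Sep 30, 2299 → Oct 30, 2299: 30 days (September has 30).
Oct 30, 2299 → Nov 30, 2299: 31 days (October has 31).
Nov 30, 2299 → Dec 30, 2299: 30 days (November has 30).
Dec 30, 2299 → Jan 30, 2300: 31 days (December has 31).
Jan 30, 2300 → Feb 28, 2300: 29 days (January has 31).
Feb 28, 2300 → Mar 28, 2300: 28 days (February has 28).
Mar 28, 2300 → Apr 28, 2300: 31 days (March has 31).
Apr 28, 2300 → May 28, 2300: 30 days (April has 30).
May 28, 2300 → Jun 22, 2300: 25 days.
Total: 2883 days.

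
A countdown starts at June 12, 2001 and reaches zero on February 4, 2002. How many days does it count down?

237

Jun 12, 2001 → Jul 12, 2001: 30 days (June has 30).
Jul 12, 2001 → Aug 12, 2001: 31 days (July has 31).
Aug 12, 2001 → Sep 12, 2001: 31 days (August has 31).
Sep 12, 2001 → Oct 12, 2001: 30 days (September has 30).
Oct 12, 2001 → Nov 12, 2001: 31 days (October has 31).
Nov 12, 2001 → Dec 12, 2001: 30 days (November has 30).
Dec 12, 2001 → Jan 12, 2002: 31 days (December has 31).
Jan 12, 2002 → Feb 4, 2002: 23 days.
Total: 237 days.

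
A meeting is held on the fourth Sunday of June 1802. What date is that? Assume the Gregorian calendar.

June 27, 1802

June 1, 1802 is a Tuesday.
The first Sunday is therefore June 6 (5 days later).
The fourth Sunday is 6 + 3×7 = June 27.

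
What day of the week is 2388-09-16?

Friday

Doomsday rule: the anchor day for the 2300s is Wednesday. For year 88: 88÷12 = 7 r 4, and 4÷4 = 1, so 7+4+1 = 12.
Wednesday + 12 ≡ Monday — that's 2388's doomsday.
In September the doomsday date is Sep 5.
Sep 16 is 11 days after Sep 5; 11 mod 7 = 4, so Monday + 4 = Friday.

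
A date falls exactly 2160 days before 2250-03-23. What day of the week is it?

Tuesday

Mar 23, 2250 is a Saturday.
2160 mod 7 = 4, so 2160 days before a Saturday is Saturday − 4 = Tuesday.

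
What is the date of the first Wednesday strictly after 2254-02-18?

February 22, 2254

Feb 18, 2254 is a Saturday.
From Saturday to the next Wednesday is 4 days.
Feb 18, 2254 + 4 = Feb 22, 2254.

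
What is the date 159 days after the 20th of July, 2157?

Jul has 31 days: +12 → Aug 1, 2157 (147 left).
Aug has 31 days: +31 → Sep 1, 2157 (116 left).
Sep has 30 days: +30 → Oct 1, 2157 (86 left).
Oct has 31 days: +31 → Nov 1, 2157 (55 left).
Nov has 30 days: +30 → Dec 1, 2157 (25 left).
+25 → Dec 26, 2157.

December 26, 2157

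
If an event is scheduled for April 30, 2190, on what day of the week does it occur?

Doomsday rule: the anchor day for the 2100s is Sunday. For year 90: 90÷12 = 7 r 6, and 6÷4 = 1, so 7+6+1 = 14.
Sunday + 14 ≡ Sunday — that's 2190's doomsday.
In April the doomsday date is Apr 4.
Apr 30 is 26 days after Apr 4; 26 mod 7 = 5, so Sunday + 5 = Friday.

Friday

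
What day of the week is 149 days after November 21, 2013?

Saturday

First find the weekday of Nov 21, 2013. Doomsday rule: the anchor day for the 2000s is Tuesday. For year 13: 13÷12 = 1 r 1, and 1÷4 = 0, so 1+1+0 = 2.
Tuesday + 2 ≡ Thursday — that's 2013's doomsday.
In November the doomsday date is Nov 7.
Nov 21 is 14 days after Nov 7; 14 mod 7 = 0, so Thursday + 0 = Thursday.
149 mod 7 = 2, so 149 days after a Thursday is Thursday + 2 = Saturday.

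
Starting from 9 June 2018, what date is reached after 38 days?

Jun has 30 days: +22 → Jul 1, 2018 (16 left).
+16 → Jul 17, 2018.

July 17, 2018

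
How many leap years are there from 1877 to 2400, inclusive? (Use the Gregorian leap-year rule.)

127

Multiples of 4 in [1877,2400]: 131.
Of those, multiples of 100: 6 (not leap unless ÷400).
Multiples of 400: 2.
Leap years = 131 − 6 + 2 = 127.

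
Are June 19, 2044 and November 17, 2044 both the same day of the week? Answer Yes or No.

From Jun 19, 2044 to Nov 17, 2044 is 151 days.
151 mod 7 = 4, so they are different weekdays.
(Jun 19, 2044 is a Sunday; Nov 17, 2044 is a Thursday.)

No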